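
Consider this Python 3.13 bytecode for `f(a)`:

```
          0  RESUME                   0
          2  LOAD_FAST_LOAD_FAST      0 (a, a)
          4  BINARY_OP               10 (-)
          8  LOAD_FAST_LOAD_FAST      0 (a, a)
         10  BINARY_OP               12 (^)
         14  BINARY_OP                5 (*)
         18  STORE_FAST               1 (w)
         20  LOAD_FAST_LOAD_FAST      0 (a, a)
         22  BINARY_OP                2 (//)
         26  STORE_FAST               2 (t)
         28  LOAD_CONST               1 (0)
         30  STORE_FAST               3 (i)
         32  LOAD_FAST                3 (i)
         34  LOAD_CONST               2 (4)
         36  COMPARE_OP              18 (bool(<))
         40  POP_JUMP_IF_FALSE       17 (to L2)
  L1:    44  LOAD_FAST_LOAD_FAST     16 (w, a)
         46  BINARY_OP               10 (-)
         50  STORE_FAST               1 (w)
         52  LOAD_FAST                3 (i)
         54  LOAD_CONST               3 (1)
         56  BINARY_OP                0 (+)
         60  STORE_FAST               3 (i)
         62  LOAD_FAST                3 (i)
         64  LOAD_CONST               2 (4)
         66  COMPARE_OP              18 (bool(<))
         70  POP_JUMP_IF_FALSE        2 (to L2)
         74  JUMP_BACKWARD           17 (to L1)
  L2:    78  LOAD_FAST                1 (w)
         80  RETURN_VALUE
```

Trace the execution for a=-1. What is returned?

4

LOAD_FAST_LOAD_FAST a,a → push -1,-1. Stack: [-1, -1]
BINARY_OP - → -1 - -1 = 0. Stack: [0]
LOAD_FAST_LOAD_FAST a,a → push -1,-1. Stack: [0, -1, -1]
BINARY_OP ^ → -1 ^ -1 = 0. Stack: [0, 0]
BINARY_OP * → 0 * 0 = 0. Stack: [0]
STORE_FAST w → w=0. Stack: []
LOAD_FAST_LOAD_FAST a,a → push -1,-1. Stack: [-1, -1]
BINARY_OP // → -1 // -1 = 1. Stack: [1]
STORE_FAST t → t=1. Stack: []
LOAD_CONST → push 0. Stack: [0]
STORE_FAST i → i=0. Stack: []
LOAD_FAST i → push 0. Stack: [0]
LOAD_CONST → push 4. Stack: [0, 4]
COMPARE_OP bool(<) → 0 vs 4 = True. Stack: [True]
POP_JUMP_IF_FALSE → pop True; no jump. Stack: []
LOAD_FAST_LOAD_FAST w,a → push 0,-1. Stack: [0, -1]
BINARY_OP - → 0 - -1 = 1. Stack: [1]
STORE_FAST w → w=1. Stack: []
LOAD_FAST i → push 0. Stack: [0]
LOAD_CONST → push 1. Stack: [0, 1]
BINARY_OP + → 0 + 1 = 1. Stack: [1]
STORE_FAST i → i=1. Stack: []
LOAD_FAST i → push 1. Stack: [1]
LOAD_CONST → push 4. Stack: [1, 4]
COMPARE_OP bool(<) → 1 vs 4 = True. Stack: [True]
POP_JUMP_IF_FALSE → pop True; no jump. Stack: []
LOAD_FAST_LOAD_FAST w,a → push 1,-1. Stack: [1, -1]
BINARY_OP - → 1 - -1 = 2. Stack: [2]
STORE_FAST w → w=2. Stack: []
LOAD_FAST i → push 1. Stack: [1]
LOAD_CONST → push 1. Stack: [1, 1]
BINARY_OP + → 1 + 1 = 2. Stack: [2]
STORE_FAST i → i=2. Stack: []
LOAD_FAST i → push 2. Stack: [2]
LOAD_CONST → push 4. Stack: [2, 4]
COMPARE_OP bool(<) → 2 vs 4 = True. Stack: [True]
POP_JUMP_IF_FALSE → pop True; no jump. Stack: []
LOAD_FAST_LOAD_FAST w,a → push 2,-1. Stack: [2, -1]
BINARY_OP - → 2 - -1 = 3. Stack: [3]
STORE_FAST w → w=3. Stack: []
LOAD_FAST i → push 2. Stack: [2]
LOAD_CONST → push 1. Stack: [2, 1]
BINARY_OP + → 2 + 1 = 3. Stack: [3]
STORE_FAST i → i=3. Stack: []
LOAD_FAST i → push 3. Stack: [3]
LOAD_CONST → push 4. Stack: [3, 4]
COMPARE_OP bool(<) → 3 vs 4 = True. Stack: [True]
POP_JUMP_IF_FALSE → pop True; no jump. Stack: []
LOAD_FAST_LOAD_FAST w,a → push 3,-1. Stack: [3, -1]
BINARY_OP - → 3 - -1 = 4. Stack: [4]
STORE_FAST w → w=4. Stack: []
LOAD_FAST i → push 3. Stack: [3]
LOAD_CONST → push 1. Stack: [3, 1]
BINARY_OP + → 3 + 1 = 4. Stack: [4]
STORE_FAST i → i=4. Stack: []
LOAD_FAST i → push 4. Stack: [4]
LOAD_CONST → push 4. Stack: [4, 4]
COMPARE_OP bool(<) → 4 vs 4 = False. Stack: [False]
POP_JUMP_IF_FALSE → pop False; jump. Stack: []
LOAD_FAST w → push 4. Stack: [4]
RETURN_VALUE → return 4.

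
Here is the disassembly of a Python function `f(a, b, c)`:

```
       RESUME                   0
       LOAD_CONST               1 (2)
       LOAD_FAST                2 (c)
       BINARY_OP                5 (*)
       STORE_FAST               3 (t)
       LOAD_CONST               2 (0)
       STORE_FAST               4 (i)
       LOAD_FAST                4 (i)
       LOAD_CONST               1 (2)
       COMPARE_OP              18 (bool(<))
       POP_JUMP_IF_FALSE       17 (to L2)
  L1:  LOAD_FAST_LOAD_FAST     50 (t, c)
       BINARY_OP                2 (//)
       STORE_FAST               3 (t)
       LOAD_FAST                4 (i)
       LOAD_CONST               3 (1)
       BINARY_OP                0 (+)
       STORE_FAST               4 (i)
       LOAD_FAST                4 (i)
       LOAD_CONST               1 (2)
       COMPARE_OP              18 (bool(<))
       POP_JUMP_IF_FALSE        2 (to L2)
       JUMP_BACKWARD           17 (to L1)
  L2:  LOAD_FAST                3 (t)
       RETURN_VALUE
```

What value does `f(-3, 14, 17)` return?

0

LOAD_CONST → push 2. Stack: [2]
LOAD_FAST c → push 17. Stack: [2, 17]
BINARY_OP * → 2 * 17 = 34. Stack: [34]
STORE_FAST t → t=34. Stack: []
LOAD_CONST → push 0. Stack: [0]
STORE_FAST i → i=0. Stack: []
LOAD_FAST i → push 0. Stack: [0]
LOAD_CONST → push 2. Stack: [0, 2]
COMPARE_OP bool(<) → 0 vs 2 = True. Stack: [True]
POP_JUMP_IF_FALSE → pop True; no jump. Stack: []
LOAD_FAST_LOAD_FAST t,c → push 34,17. Stack: [34, 17]
BINARY_OP // → 34 // 17 = 2. Stack: [2]
STORE_FAST t → t=2. Stack: []
LOAD_FAST i → push 0. Stack: [0]
LOAD_CONST → push 1. Stack: [0, 1]
BINARY_OP + → 0 + 1 = 1. Stack: [1]
STORE_FAST i → i=1. Stack: []
LOAD_FAST i → push 1. Stack: [1]
LOAD_CONST → push 2. Stack: [1, 2]
COMPARE_OP bool(<) → 1 vs 2 = True. Stack: [True]
POP_JUMP_IF_FALSE → pop True; no jump. Stack: []
LOAD_FAST_LOAD_FAST t,c → push 2,17. Stack: [2, 17]
BINARY_OP // → 2 // 17 = 0. Stack: [0]
STORE_FAST t → t=0. Stack: []
LOAD_FAST i → push 1. Stack: [1]
LOAD_CONST → push 1. Stack: [1, 1]
BINARY_OP + → 1 + 1 = 2. Stack: [2]
STORE_FAST i → i=2. Stack: []
LOAD_FAST i → push 2. Stack: [2]
LOAD_CONST → push 2. Stack: [2, 2]
COMPARE_OP bool(<) → 2 vs 2 = False. Stack: [False]
POP_JUMP_IF_FALSE → pop False; jump. Stack: []
LOAD_FAST t → push 0. Stack: [0]
RETURN_VALUE → return 0.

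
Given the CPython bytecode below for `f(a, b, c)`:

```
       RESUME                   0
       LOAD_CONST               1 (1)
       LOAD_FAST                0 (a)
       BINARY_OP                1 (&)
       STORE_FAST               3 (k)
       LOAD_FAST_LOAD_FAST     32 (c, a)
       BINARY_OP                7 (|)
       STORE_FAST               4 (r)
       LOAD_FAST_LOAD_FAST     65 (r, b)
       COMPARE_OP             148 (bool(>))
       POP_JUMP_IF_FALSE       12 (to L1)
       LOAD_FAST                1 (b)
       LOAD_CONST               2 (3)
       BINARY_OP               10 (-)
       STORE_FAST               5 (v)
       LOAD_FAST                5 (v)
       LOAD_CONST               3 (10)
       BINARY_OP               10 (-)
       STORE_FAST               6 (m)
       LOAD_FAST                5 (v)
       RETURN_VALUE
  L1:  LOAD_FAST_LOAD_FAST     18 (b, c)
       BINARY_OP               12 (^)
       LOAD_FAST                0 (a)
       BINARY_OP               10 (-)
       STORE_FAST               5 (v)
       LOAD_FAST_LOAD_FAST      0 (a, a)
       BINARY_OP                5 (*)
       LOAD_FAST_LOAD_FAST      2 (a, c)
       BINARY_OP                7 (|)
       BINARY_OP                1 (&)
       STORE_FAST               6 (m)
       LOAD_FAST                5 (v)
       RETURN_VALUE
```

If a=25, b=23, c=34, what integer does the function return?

LOAD_CONST → push 1. Stack: [1]
LOAD_FAST a → push 25. Stack: [1, 25]
BINARY_OP & → 1 & 25 = 1. Stack: [1]
STORE_FAST k → k=1. Stack: []
LOAD_FAST_LOAD_FAST c,a → push 34,25. Stack: [34, 25]
BINARY_OP | → 34 | 25 = 59. Stack: [59]
STORE_FAST r → r=59. Stack: []
LOAD_FAST_LOAD_FAST r,b → push 59,23. Stack: [59, 23]
COMPARE_OP bool(>) → 59 vs 23 = True. Stack: [True]
POP_JUMP_IF_FALSE → pop True; no jump. Stack: []
LOAD_FAST b → push 23. Stack: [23]
LOAD_CONST → push 3. Stack: [23, 3]
BINARY_OP - → 23 - 3 = 20. Stack: [20]
STORE_FAST v → v=20. Stack: []
LOAD_FAST v → push 20. Stack: [20]
LOAD_CONST → push 10. Stack: [20, 10]
BINARY_OP - → 20 - 10 = 10. Stack: [10]
STORE_FAST m → m=10. Stack: []
LOAD_FAST v → push 20. Stack: [20]
RETURN_VALUE → return 20.

20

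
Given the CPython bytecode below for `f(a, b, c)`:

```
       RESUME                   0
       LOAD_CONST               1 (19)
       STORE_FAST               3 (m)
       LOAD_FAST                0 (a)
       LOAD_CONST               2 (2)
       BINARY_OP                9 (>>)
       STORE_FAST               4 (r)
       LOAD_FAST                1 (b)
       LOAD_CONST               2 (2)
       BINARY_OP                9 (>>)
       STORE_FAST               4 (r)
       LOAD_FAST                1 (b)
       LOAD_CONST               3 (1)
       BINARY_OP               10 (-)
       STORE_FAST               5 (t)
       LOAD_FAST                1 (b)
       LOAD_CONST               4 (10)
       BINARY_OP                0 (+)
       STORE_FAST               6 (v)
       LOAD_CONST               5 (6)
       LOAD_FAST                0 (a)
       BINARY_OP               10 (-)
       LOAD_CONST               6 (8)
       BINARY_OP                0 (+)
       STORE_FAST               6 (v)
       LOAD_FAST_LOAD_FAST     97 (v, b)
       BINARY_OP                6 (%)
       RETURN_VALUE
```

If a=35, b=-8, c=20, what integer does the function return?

LOAD_CONST → push 19. Stack: [19]
STORE_FAST m → m=19. Stack: []
LOAD_FAST a → push 35. Stack: [35]
LOAD_CONST → push 2. Stack: [35, 2]
BINARY_OP >> → 35 >> 2 = 8. Stack: [8]
STORE_FAST r → r=8. Stack: []
LOAD_FAST b → push -8. Stack: [-8]
LOAD_CONST → push 2. Stack: [-8, 2]
BINARY_OP >> → -8 >> 2 = -2. Stack: [-2]
STORE_FAST r → r=-2. Stack: []
LOAD_FAST b → push -8. Stack: [-8]
LOAD_CONST → push 1. Stack: [-8, 1]
BINARY_OP - → -8 - 1 = -9. Stack: [-9]
STORE_FAST t → t=-9. Stack: []
LOAD_FAST b → push -8. Stack: [-8]
LOAD_CONST → push 10. Stack: [-8, 10]
BINARY_OP + → -8 + 10 = 2. Stack: [2]
STORE_FAST v → v=2. Stack: []
LOAD_CONST → push 6. Stack: [6]
LOAD_FAST a → push 35. Stack: [6, 35]
BINARY_OP - → 6 - 35 = -29. Stack: [-29]
LOAD_CONST → push 8. Stack: [-29, 8]
BINARY_OP + → -29 + 8 = -21. Stack: [-21]
STORE_FAST v → v=-21. Stack: []
LOAD_FAST_LOAD_FAST v,b → push -21,-8. Stack: [-21, -8]
BINARY_OP % → -21 % -8 = -5. Stack: [-5]
RETURN_VALUE → return -5.

-5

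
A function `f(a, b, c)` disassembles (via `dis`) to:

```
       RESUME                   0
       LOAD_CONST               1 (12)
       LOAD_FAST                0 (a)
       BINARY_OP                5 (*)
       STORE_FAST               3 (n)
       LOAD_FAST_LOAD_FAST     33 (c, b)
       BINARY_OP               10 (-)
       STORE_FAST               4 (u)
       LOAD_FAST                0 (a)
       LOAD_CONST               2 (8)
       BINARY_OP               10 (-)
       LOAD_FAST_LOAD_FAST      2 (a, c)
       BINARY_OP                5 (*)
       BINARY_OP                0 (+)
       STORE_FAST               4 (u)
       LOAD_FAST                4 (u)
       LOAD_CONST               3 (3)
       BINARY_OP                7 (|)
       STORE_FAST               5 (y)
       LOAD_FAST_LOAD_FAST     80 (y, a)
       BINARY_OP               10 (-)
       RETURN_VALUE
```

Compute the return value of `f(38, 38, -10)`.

LOAD_CONST → push 12. Stack: [12]
LOAD_FAST a → push 38. Stack: [12, 38]
BINARY_OP * → 12 * 38 = 456. Stack: [456]
STORE_FAST n → n=456. Stack: []
LOAD_FAST_LOAD_FAST c,b → push -10,38. Stack: [-10, 38]
BINARY_OP - → -10 - 38 = -48. Stack: [-48]
STORE_FAST u → u=-48. Stack: []
LOAD_FAST a → push 38. Stack: [38]
LOAD_CONST → push 8. Stack: [38, 8]
BINARY_OP - → 38 - 8 = 30. Stack: [30]
LOAD_FAST_LOAD_FAST a,c → push 38,-10. Stack: [30, 38, -10]
BINARY_OP * → 38 * -10 = -380. Stack: [30, -380]
BINARY_OP + → 30 + -380 = -350. Stack: [-350]
STORE_FAST u → u=-350. Stack: []
LOAD_FAST u → push -350. Stack: [-350]
LOAD_CONST → push 3. Stack: [-350, 3]
BINARY_OP | → -350 | 3 = -349. Stack: [-349]
STORE_FAST y → y=-349. Stack: []
LOAD_FAST_LOAD_FAST y,a → push -349,38. Stack: [-349, 38]
BINARY_OP - → -349 - 38 = -387. Stack: [-387]
RETURN_VALUE → return -387.

-387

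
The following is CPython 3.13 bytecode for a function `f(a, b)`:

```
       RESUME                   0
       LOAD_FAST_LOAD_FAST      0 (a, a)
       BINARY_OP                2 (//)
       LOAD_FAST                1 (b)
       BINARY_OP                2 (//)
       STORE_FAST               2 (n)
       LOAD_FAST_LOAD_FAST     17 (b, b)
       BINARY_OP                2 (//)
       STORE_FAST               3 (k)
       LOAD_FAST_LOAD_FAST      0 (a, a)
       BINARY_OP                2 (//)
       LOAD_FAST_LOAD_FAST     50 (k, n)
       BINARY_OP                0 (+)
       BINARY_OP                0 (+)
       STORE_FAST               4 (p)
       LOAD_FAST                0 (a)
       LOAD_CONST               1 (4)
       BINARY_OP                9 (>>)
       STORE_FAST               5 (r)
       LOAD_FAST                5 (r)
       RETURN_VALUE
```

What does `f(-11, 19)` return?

LOAD_FAST_LOAD_FAST a,a → push -11,-11. Stack: [-11, -11]
BINARY_OP // → -11 // -11 = 1. Stack: [1]
LOAD_FAST b → push 19. Stack: [1, 19]
BINARY_OP // → 1 // 19 = 0. Stack: [0]
STORE_FAST n → n=0. Stack: []
LOAD_FAST_LOAD_FAST b,b → push 19,19. Stack: [19, 19]
BINARY_OP // → 19 // 19 = 1. Stack: [1]
STORE_FAST k → k=1. Stack: []
LOAD_FAST_LOAD_FAST a,a → push -11,-11. Stack: [-11, -11]
BINARY_OP // → -11 // -11 = 1. Stack: [1]
LOAD_FAST_LOAD_FAST k,n → push 1,0. Stack: [1, 1, 0]
BINARY_OP + → 1 + 0 = 1. Stack: [1, 1]
BINARY_OP + → 1 + 1 = 2. Stack: [2]
STORE_FAST p → p=2. Stack: []
LOAD_FAST a → push -11. Stack: [-11]
LOAD_CONST → push 4. Stack: [-11, 4]
BINARY_OP >> → -11 >> 4 = -1. Stack: [-1]
STORE_FAST r → r=-1. Stack: []
LOAD_FAST r → push -1. Stack: [-1]
RETURN_VALUE → return -1.

-1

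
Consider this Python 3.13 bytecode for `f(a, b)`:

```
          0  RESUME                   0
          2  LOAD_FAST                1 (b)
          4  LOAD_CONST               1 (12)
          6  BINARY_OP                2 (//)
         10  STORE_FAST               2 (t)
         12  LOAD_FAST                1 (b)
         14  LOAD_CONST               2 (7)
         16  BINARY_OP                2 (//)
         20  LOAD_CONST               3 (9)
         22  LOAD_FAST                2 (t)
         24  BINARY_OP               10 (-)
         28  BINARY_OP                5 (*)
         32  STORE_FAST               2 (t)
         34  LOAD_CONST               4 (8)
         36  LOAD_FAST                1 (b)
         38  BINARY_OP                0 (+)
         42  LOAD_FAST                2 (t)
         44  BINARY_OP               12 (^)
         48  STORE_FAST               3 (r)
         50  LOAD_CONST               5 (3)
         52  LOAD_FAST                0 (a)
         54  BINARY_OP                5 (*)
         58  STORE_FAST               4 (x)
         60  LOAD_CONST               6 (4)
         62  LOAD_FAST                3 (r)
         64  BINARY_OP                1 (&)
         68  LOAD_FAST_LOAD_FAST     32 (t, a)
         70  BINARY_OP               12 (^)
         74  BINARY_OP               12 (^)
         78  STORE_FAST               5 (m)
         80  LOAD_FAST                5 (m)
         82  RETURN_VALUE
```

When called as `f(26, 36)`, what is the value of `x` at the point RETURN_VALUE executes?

LOAD_FAST b → push 36. Stack: [36]
LOAD_CONST → push 12. Stack: [36, 12]
BINARY_OP // → 36 // 12 = 3. Stack: [3]
STORE_FAST t → t=3. Stack: []
LOAD_FAST b → push 36. Stack: [36]
LOAD_CONST → push 7. Stack: [36, 7]
BINARY_OP // → 36 // 7 = 5. Stack: [5]
LOAD_CONST → push 9. Stack: [5, 9]
LOAD_FAST t → push 3. Stack: [5, 9, 3]
BINARY_OP - → 9 - 3 = 6. Stack: [5, 6]
BINARY_OP * → 5 * 6 = 30. Stack: [30]
STORE_FAST t → t=30. Stack: []
LOAD_CONST → push 8. Stack: [8]
LOAD_FAST b → push 36. Stack: [8, 36]
BINARY_OP + → 8 + 36 = 44. Stack: [44]
LOAD_FAST t → push 30. Stack: [44, 30]
BINARY_OP ^ → 44 ^ 30 = 50. Stack: [50]
STORE_FAST r → r=50. Stack: []
LOAD_CONST → push 3. Stack: [3]
LOAD_FAST a → push 26. Stack: [3, 26]
BINARY_OP * → 3 * 26 = 78. Stack: [78]
STORE_FAST x → x=78. Stack: []
LOAD_CONST → push 4. Stack: [4]
LOAD_FAST r → push 50. Stack: [4, 50]
BINARY_OP & → 4 & 50 = 0. Stack: [0]
LOAD_FAST_LOAD_FAST t,a → push 30,26. Stack: [0, 30, 26]
BINARY_OP ^ → 30 ^ 26 = 4. Stack: [0, 4]
BINARY_OP ^ → 0 ^ 4 = 4. Stack: [4]
STORE_FAST m → m=4. Stack: []
LOAD_FAST m → push 4. Stack: [4]
RETURN_VALUE → return 4.

78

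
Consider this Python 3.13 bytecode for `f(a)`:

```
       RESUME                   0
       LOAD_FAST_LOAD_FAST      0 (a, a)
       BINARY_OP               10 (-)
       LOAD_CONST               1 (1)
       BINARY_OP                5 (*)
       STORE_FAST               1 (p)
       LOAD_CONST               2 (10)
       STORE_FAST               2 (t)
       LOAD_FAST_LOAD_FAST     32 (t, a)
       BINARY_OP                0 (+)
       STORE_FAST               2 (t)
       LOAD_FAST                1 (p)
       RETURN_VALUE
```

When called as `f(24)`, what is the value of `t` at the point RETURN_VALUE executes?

34

LOAD_FAST_LOAD_FAST a,a → push 24,24. Stack: [24, 24]
BINARY_OP - → 24 - 24 = 0. Stack: [0]
LOAD_CONST → push 1. Stack: [0, 1]
BINARY_OP * → 0 * 1 = 0. Stack: [0]
STORE_FAST p → p=0. Stack: []
LOAD_CONST → push 10. Stack: [10]
STORE_FAST t → t=10. Stack: []
LOAD_FAST_LOAD_FAST t,a → push 10,24. Stack: [10, 24]
BINARY_OP + → 10 + 24 = 34. Stack: [34]
STORE_FAST t → t=34. Stack: []
LOAD_FAST p → push 0. Stack: [0]
RETURN_VALUE → return 0.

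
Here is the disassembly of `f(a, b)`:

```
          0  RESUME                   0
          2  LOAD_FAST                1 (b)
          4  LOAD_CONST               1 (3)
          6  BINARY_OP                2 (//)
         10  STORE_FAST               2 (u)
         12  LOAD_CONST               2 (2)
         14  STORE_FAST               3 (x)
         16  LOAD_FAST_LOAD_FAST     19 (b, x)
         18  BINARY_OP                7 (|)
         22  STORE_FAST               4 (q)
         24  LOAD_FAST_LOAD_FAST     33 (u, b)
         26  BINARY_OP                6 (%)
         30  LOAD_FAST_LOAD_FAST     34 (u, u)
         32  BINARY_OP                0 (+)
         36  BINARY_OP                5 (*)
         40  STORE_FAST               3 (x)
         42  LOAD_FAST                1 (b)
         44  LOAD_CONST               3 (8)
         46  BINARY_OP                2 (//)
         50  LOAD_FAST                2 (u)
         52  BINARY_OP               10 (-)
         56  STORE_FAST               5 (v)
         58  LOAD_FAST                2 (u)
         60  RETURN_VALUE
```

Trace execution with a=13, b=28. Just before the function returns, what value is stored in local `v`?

LOAD_FAST b → push 28. Stack: [28]
LOAD_CONST → push 3. Stack: [28, 3]
BINARY_OP // → 28 // 3 = 9. Stack: [9]
STORE_FAST u → u=9. Stack: []
LOAD_CONST → push 2. Stack: [2]
STORE_FAST x → x=2. Stack: []
LOAD_FAST_LOAD_FAST b,x → push 28,2. Stack: [28, 2]
BINARY_OP | → 28 | 2 = 30. Stack: [30]
STORE_FAST q → q=30. Stack: []
LOAD_FAST_LOAD_FAST u,b → push 9,28. Stack: [9, 28]
BINARY_OP % → 9 % 28 = 9. Stack: [9]
LOAD_FAST_LOAD_FAST u,u → push 9,9. Stack: [9, 9, 9]
BINARY_OP + → 9 + 9 = 18. Stack: [9, 18]
BINARY_OP * → 9 * 18 = 162. Stack: [162]
STORE_FAST x → x=162. Stack: []
LOAD_FAST b → push 28. Stack: [28]
LOAD_CONST → push 8. Stack: [28, 8]
BINARY_OP // → 28 // 8 = 3. Stack: [3]
LOAD_FAST u → push 9. Stack: [3, 9]
BINARY_OP - → 3 - 9 = -6. Stack: [-6]
STORE_FAST v → v=-6. Stack: []
LOAD_FAST u → push 9. Stack: [9]
RETURN_VALUE → return 9.

-6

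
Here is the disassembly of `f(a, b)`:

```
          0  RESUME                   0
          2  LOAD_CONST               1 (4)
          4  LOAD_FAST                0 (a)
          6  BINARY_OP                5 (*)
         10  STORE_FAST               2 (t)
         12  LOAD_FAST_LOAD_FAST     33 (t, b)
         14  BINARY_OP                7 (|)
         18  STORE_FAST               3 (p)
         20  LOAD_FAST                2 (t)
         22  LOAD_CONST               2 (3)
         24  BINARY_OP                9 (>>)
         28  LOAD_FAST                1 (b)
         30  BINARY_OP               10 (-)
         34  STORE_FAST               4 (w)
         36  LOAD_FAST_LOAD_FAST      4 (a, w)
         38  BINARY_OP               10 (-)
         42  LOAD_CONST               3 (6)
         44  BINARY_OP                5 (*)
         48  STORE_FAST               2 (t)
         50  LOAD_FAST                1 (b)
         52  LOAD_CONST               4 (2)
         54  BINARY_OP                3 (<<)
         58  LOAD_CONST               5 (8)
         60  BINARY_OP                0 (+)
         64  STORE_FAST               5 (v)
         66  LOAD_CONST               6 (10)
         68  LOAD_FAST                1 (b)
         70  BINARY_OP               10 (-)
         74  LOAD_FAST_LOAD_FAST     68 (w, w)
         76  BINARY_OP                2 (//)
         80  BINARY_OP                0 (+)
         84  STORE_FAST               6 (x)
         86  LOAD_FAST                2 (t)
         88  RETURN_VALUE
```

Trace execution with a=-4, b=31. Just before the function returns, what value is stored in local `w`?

-33

LOAD_CONST → push 4. Stack: [4]
LOAD_FAST a → push -4. Stack: [4, -4]
BINARY_OP * → 4 * -4 = -16. Stack: [-16]
STORE_FAST t → t=-16. Stack: []
LOAD_FAST_LOAD_FAST t,b → push -16,31. Stack: [-16, 31]
BINARY_OP | → -16 | 31 = -1. Stack: [-1]
STORE_FAST p → p=-1. Stack: []
LOAD_FAST t → push -16. Stack: [-16]
LOAD_CONST → push 3. Stack: [-16, 3]
BINARY_OP >> → -16 >> 3 = -2. Stack: [-2]
LOAD_FAST b → push 31. Stack: [-2, 31]
BINARY_OP - → -2 - 31 = -33. Stack: [-33]
STORE_FAST w → w=-33. Stack: []
LOAD_FAST_LOAD_FAST a,w → push -4,-33. Stack: [-4, -33]
BINARY_OP - → -4 - -33 = 29. Stack: [29]
LOAD_CONST → push 6. Stack: [29, 6]
BINARY_OP * → 29 * 6 = 174. Stack: [174]
STORE_FAST t → t=174. Stack: []
LOAD_FAST b → push 31. Stack: [31]
LOAD_CONST → push 2. Stack: [31, 2]
BINARY_OP << → 31 << 2 = 124. Stack: [124]
LOAD_CONST → push 8. Stack: [124, 8]
BINARY_OP + → 124 + 8 = 132. Stack: [132]
STORE_FAST v → v=132. Stack: []
LOAD_CONST → push 10. Stack: [10]
LOAD_FAST b → push 31. Stack: [10, 31]
BINARY_OP - → 10 - 31 = -21. Stack: [-21]
LOAD_FAST_LOAD_FAST w,w → push -33,-33. Stack: [-21, -33, -33]
BINARY_OP // → -33 // -33 = 1. Stack: [-21, 1]
BINARY_OP + → -21 + 1 = -20. Stack: [-20]
STORE_FAST x → x=-20. Stack: []
LOAD_FAST t → push 174. Stack: [174]
RETURN_VALUE → return 174.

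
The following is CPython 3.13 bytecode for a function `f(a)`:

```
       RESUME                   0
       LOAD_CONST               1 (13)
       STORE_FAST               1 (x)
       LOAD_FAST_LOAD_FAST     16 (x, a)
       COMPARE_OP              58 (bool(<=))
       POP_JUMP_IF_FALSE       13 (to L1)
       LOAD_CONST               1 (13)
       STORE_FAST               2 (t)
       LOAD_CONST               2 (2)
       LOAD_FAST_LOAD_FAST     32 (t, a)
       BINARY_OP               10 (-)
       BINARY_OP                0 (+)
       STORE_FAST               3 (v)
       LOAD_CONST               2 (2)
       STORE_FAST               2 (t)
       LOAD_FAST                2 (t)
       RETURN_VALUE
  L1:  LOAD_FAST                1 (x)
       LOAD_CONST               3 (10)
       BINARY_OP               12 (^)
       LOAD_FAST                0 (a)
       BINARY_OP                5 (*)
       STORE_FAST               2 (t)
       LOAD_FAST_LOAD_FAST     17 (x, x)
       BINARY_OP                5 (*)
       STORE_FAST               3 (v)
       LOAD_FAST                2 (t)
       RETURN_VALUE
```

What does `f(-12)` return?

LOAD_CONST → push 13. Stack: [13]
STORE_FAST x → x=13. Stack: []
LOAD_FAST_LOAD_FAST x,a → push 13,-12. Stack: [13, -12]
COMPARE_OP bool(<=) → 13 vs -12 = False. Stack: [False]
POP_JUMP_IF_FALSE → pop False; jump. Stack: []
LOAD_FAST x → push 13. Stack: [13]
LOAD_CONST → push 10. Stack: [13, 10]
BINARY_OP ^ → 13 ^ 10 = 7. Stack: [7]
LOAD_FAST a → push -12. Stack: [7, -12]
BINARY_OP * → 7 * -12 = -84. Stack: [-84]
STORE_FAST t → t=-84. Stack: []
LOAD_FAST_LOAD_FAST x,x → push 13,13. Stack: [13, 13]
BINARY_OP * → 13 * 13 = 169. Stack: [169]
STORE_FAST v → v=169. Stack: []
LOAD_FAST t → push -84. Stack: [-84]
RETURN_VALUE → return -84.

-84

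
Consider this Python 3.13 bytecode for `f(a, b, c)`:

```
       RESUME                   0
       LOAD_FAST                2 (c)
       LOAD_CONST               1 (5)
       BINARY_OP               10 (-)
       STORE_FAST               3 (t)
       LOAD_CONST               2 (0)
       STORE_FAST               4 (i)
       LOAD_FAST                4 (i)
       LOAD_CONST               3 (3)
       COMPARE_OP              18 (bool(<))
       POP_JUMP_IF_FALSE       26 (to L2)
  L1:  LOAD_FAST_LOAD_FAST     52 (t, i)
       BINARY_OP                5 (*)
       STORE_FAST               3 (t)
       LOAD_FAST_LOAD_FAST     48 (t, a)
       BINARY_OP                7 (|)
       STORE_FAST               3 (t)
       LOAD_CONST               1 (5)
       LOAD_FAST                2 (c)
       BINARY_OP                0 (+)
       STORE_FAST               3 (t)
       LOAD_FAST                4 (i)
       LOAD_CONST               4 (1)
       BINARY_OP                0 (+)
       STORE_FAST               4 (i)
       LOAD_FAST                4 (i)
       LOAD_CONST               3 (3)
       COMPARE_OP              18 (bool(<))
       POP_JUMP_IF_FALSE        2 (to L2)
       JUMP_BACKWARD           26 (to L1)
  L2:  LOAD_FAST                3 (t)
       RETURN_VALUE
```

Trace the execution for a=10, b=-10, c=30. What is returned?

35

LOAD_FAST c → push 30. Stack: [30]
LOAD_CONST → push 5. Stack: [30, 5]
BINARY_OP - → 30 - 5 = 25. Stack: [25]
STORE_FAST t → t=25. Stack: []
LOAD_CONST → push 0. Stack: [0]
STORE_FAST i → i=0. Stack: []
LOAD_FAST i → push 0. Stack: [0]
LOAD_CONST → push 3. Stack: [0, 3]
COMPARE_OP bool(<) → 0 vs 3 = True. Stack: [True]
POP_JUMP_IF_FALSE → pop True; no jump. Stack: []
LOAD_FAST_LOAD_FAST t,i → push 25,0. Stack: [25, 0]
BINARY_OP * → 25 * 0 = 0. Stack: [0]
STORE_FAST t → t=0. Stack: []
LOAD_FAST_LOAD_FAST t,a → push 0,10. Stack: [0, 10]
BINARY_OP | → 0 | 10 = 10. Stack: [10]
STORE_FAST t → t=10. Stack: []
LOAD_CONST → push 5. Stack: [5]
LOAD_FAST c → push 30. Stack: [5, 30]
BINARY_OP + → 5 + 30 = 35. Stack: [35]
STORE_FAST t → t=35. Stack: []
LOAD_FAST i → push 0. Stack: [0]
LOAD_CONST → push 1. Stack: [0, 1]
BINARY_OP + → 0 + 1 = 1. Stack: [1]
STORE_FAST i → i=1. Stack: []
LOAD_FAST i → push 1. Stack: [1]
LOAD_CONST → push 3. Stack: [1, 3]
COMPARE_OP bool(<) → 1 vs 3 = True. Stack: [True]
POP_JUMP_IF_FALSE → pop True; no jump. Stack: []
LOAD_FAST_LOAD_FAST t,i → push 35,1. Stack: [35, 1]
BINARY_OP * → 35 * 1 = 35. Stack: [35]
STORE_FAST t → t=35. Stack: []
LOAD_FAST_LOAD_FAST t,a → push 35,10. Stack: [35, 10]
BINARY_OP | → 35 | 10 = 43. Stack: [43]
STORE_FAST t → t=43. Stack: []
LOAD_CONST → push 5. Stack: [5]
LOAD_FAST c → push 30. Stack: [5, 30]
BINARY_OP + → 5 + 30 = 35. Stack: [35]
STORE_FAST t → t=35. Stack: []
LOAD_FAST i → push 1. Stack: [1]
LOAD_CONST → push 1. Stack: [1, 1]
BINARY_OP + → 1 + 1 = 2. Stack: [2]
STORE_FAST i → i=2. Stack: []
LOAD_FAST i → push 2. Stack: [2]
LOAD_CONST → push 3. Stack: [2, 3]
COMPARE_OP bool(<) → 2 vs 3 = True. Stack: [True]
POP_JUMP_IF_FALSE → pop True; no jump. Stack: []
LOAD_FAST_LOAD_FAST t,i → push 35,2. Stack: [35, 2]
BINARY_OP * → 35 * 2 = 70. Stack: [70]
STORE_FAST t → t=70. Stack: []
LOAD_FAST_LOAD_FAST t,a → push 70,10. Stack: [70, 10]
BINARY_OP | → 70 | 10 = 78. Stack: [78]
STORE_FAST t → t=78. Stack: []
LOAD_CONST → push 5. Stack: [5]
LOAD_FAST c → push 30. Stack: [5, 30]
BINARY_OP + → 5 + 30 = 35. Stack: [35]
STORE_FAST t → t=35. Stack: []
LOAD_FAST i → push 2. Stack: [2]
LOAD_CONST → push 1. Stack: [2, 1]
BINARY_OP + → 2 + 1 = 3. Stack: [3]
STORE_FAST i → i=3. Stack: []
LOAD_FAST i → push 3. Stack: [3]
LOAD_CONST → push 3. Stack: [3, 3]
COMPARE_OP bool(<) → 3 vs 3 = False. Stack: [False]
POP_JUMP_IF_FALSE → pop False; jump. Stack: []
LOAD_FAST t → push 35. Stack: [35]
RETURN_VALUE → return 35.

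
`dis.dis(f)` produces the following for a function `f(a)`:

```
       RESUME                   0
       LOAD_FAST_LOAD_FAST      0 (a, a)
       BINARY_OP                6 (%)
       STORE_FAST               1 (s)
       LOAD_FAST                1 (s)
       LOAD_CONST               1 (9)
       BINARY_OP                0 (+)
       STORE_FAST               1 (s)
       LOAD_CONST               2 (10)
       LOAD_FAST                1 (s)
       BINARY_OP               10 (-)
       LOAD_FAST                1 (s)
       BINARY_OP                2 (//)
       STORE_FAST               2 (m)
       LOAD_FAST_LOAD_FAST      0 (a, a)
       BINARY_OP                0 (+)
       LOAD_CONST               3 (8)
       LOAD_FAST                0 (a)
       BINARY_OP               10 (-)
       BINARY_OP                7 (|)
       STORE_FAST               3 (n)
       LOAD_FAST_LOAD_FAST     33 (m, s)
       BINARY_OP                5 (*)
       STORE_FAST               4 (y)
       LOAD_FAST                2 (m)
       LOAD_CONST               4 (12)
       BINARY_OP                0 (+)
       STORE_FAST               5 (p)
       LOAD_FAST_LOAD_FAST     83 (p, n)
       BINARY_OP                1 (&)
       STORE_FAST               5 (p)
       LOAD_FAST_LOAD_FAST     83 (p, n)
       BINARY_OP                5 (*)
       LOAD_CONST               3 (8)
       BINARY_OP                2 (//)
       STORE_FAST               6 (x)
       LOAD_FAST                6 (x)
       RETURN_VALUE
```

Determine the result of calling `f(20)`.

LOAD_FAST_LOAD_FAST a,a → push 20,20. Stack: [20, 20]
BINARY_OP % → 20 % 20 = 0. Stack: [0]
STORE_FAST s → s=0. Stack: []
LOAD_FAST s → push 0. Stack: [0]
LOAD_CONST → push 9. Stack: [0, 9]
BINARY_OP + → 0 + 9 = 9. Stack: [9]
STORE_FAST s → s=9. Stack: []
LOAD_CONST → push 10. Stack: [10]
LOAD_FAST s → push 9. Stack: [10, 9]
BINARY_OP - → 10 - 9 = 1. Stack: [1]
LOAD_FAST s → push 9. Stack: [1, 9]
BINARY_OP // → 1 // 9 = 0. Stack: [0]
STORE_FAST m → m=0. Stack: []
LOAD_FAST_LOAD_FAST a,a → push 20,20. Stack: [20, 20]
BINARY_OP + → 20 + 20 = 40. Stack: [40]
LOAD_CONST → push 8. Stack: [40, 8]
LOAD_FAST a → push 20. Stack: [40, 8, 20]
BINARY_OP - → 8 - 20 = -12. Stack: [40, -12]
BINARY_OP | → 40 | -12 = -4. Stack: [-4]
STORE_FAST n → n=-4. Stack: []
LOAD_FAST_LOAD_FAST m,s → push 0,9. Stack: [0, 9]
BINARY_OP * → 0 * 9 = 0. Stack: [0]
STORE_FAST y → y=0. Stack: []
LOAD_FAST m → push 0. Stack: [0]
LOAD_CONST → push 12. Stack: [0, 12]
BINARY_OP + → 0 + 12 = 12. Stack: [12]
STORE_FAST p → p=12. Stack: []
LOAD_FAST_LOAD_FAST p,n → push 12,-4. Stack: [12, -4]
BINARY_OP & → 12 & -4 = 12. Stack: [12]
STORE_FAST p → p=12. Stack: []
LOAD_FAST_LOAD_FAST p,n → push 12,-4. Stack: [12, -4]
BINARY_OP * → 12 * -4 = -48. Stack: [-48]
LOAD_CONST → push 8. Stack: [-48, 8]
BINARY_OP // → -48 // 8 = -6. Stack: [-6]
STORE_FAST x → x=-6. Stack: []
LOAD_FAST x → push -6. Stack: [-6]
RETURN_VALUE → return -6.

-6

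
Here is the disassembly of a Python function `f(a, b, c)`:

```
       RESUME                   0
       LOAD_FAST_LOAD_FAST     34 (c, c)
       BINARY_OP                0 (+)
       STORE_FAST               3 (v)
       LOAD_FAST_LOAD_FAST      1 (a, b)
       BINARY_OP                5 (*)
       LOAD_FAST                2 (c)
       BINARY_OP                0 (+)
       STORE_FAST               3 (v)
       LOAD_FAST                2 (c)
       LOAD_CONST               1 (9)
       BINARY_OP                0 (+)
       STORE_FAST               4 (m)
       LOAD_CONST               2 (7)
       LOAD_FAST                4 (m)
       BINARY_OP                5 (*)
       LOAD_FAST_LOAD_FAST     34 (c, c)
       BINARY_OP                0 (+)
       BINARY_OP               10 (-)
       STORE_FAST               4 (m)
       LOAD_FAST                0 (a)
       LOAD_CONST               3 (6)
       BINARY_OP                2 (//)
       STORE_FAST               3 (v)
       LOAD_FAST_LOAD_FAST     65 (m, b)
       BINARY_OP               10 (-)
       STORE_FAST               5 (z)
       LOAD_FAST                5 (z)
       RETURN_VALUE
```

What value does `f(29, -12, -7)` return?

LOAD_FAST_LOAD_FAST c,c → push -7,-7. Stack: [-7, -7]
BINARY_OP + → -7 + -7 = -14. Stack: [-14]
STORE_FAST v → v=-14. Stack: []
LOAD_FAST_LOAD_FAST a,b → push 29,-12. Stack: [29, -12]
BINARY_OP * → 29 * -12 = -348. Stack: [-348]
LOAD_FAST c → push -7. Stack: [-348, -7]
BINARY_OP + → -348 + -7 = -355. Stack: [-355]
STORE_FAST v → v=-355. Stack: []
LOAD_FAST c → push -7. Stack: [-7]
LOAD_CONST → push 9. Stack: [-7, 9]
BINARY_OP + → -7 + 9 = 2. Stack: [2]
STORE_FAST m → m=2. Stack: []
LOAD_CONST → push 7. Stack: [7]
LOAD_FAST m → push 2. Stack: [7, 2]
BINARY_OP * → 7 * 2 = 14. Stack: [14]
LOAD_FAST_LOAD_FAST c,c → push -7,-7. Stack: [14, -7, -7]
BINARY_OP + → -7 + -7 = -14. Stack: [14, -14]
BINARY_OP - → 14 - -14 = 28. Stack: [28]
STORE_FAST m → m=28. Stack: []
LOAD_FAST a → push 29. Stack: [29]
LOAD_CONST → push 6. Stack: [29, 6]
BINARY_OP // → 29 // 6 = 4. Stack: [4]
STORE_FAST v → v=4. Stack: []
LOAD_FAST_LOAD_FAST m,b → push 28,-12. Stack: [28, -12]
BINARY_OP - → 28 - -12 = 40. Stack: [40]
STORE_FAST z → z=40. Stack: []
LOAD_FAST z → push 40. Stack: [40]
RETURN_VALUE → return 40.

40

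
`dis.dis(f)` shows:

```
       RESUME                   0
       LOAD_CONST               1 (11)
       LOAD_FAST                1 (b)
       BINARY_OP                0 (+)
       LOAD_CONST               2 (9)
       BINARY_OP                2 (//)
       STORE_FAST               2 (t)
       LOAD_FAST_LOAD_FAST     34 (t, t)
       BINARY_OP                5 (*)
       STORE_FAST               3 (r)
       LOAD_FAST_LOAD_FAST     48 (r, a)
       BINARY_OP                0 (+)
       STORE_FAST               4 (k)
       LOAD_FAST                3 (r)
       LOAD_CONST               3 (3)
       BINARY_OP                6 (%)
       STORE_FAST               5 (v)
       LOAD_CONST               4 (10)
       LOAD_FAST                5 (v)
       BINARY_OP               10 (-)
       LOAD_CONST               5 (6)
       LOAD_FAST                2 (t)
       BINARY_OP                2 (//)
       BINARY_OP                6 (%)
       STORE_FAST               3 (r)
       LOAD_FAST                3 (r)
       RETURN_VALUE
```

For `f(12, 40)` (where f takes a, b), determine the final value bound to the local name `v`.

LOAD_CONST → push 11. Stack: [11]
LOAD_FAST b → push 40. Stack: [11, 40]
BINARY_OP + → 11 + 40 = 51. Stack: [51]
LOAD_CONST → push 9. Stack: [51, 9]
BINARY_OP // → 51 // 9 = 5. Stack: [5]
STORE_FAST t → t=5. Stack: []
LOAD_FAST_LOAD_FAST t,t → push 5,5. Stack: [5, 5]
BINARY_OP * → 5 * 5 = 25. Stack: [25]
STORE_FAST r → r=25. Stack: []
LOAD_FAST_LOAD_FAST r,a → push 25,12. Stack: [25, 12]
BINARY_OP + → 25 + 12 = 37. Stack: [37]
STORE_FAST k → k=37. Stack: []
LOAD_FAST r → push 25. Stack: [25]
LOAD_CONST → push 3. Stack: [25, 3]
BINARY_OP % → 25 % 3 = 1. Stack: [1]
STORE_FAST v → v=1. Stack: []
LOAD_CONST → push 10. Stack: [10]
LOAD_FAST v → push 1. Stack: [10, 1]
BINARY_OP - → 10 - 1 = 9. Stack: [9]
LOAD_CONST → push 6. Stack: [9, 6]
LOAD_FAST t → push 5. Stack: [9, 6, 5]
BINARY_OP // → 6 // 5 = 1. Stack: [9, 1]
BINARY_OP % → 9 % 1 = 0. Stack: [0]
STORE_FAST r → r=0. Stack: []
LOAD_FAST r → push 0. Stack: [0]
RETURN_VALUE → return 0.

1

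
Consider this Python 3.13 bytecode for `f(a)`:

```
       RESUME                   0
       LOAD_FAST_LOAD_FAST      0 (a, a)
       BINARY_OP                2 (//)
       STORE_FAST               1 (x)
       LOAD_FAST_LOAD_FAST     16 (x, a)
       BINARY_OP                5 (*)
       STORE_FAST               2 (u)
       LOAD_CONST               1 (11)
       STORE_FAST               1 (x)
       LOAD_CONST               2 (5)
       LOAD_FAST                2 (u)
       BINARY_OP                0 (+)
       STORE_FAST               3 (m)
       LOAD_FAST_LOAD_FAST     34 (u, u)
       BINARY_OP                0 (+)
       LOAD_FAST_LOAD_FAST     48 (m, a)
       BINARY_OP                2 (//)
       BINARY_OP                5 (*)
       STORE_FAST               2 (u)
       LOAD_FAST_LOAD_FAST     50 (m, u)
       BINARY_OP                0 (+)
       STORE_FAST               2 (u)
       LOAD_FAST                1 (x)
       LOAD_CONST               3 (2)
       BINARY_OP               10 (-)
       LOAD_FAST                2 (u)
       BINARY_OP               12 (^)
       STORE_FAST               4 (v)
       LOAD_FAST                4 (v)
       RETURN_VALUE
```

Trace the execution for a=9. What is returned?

LOAD_FAST_LOAD_FAST a,a → push 9,9. Stack: [9, 9]
BINARY_OP // → 9 // 9 = 1. Stack: [1]
STORE_FAST x → x=1. Stack: []
LOAD_FAST_LOAD_FAST x,a → push 1,9. Stack: [1, 9]
BINARY_OP * → 1 * 9 = 9. Stack: [9]
STORE_FAST u → u=9. Stack: []
LOAD_CONST → push 11. Stack: [11]
STORE_FAST x → x=11. Stack: []
LOAD_CONST → push 5. Stack: [5]
LOAD_FAST u → push 9. Stack: [5, 9]
BINARY_OP + → 5 + 9 = 14. Stack: [14]
STORE_FAST m → m=14. Stack: []
LOAD_FAST_LOAD_FAST u,u → push 9,9. Stack: [9, 9]
BINARY_OP + → 9 + 9 = 18. Stack: [18]
LOAD_FAST_LOAD_FAST m,a → push 14,9. Stack: [18, 14, 9]
BINARY_OP // → 14 // 9 = 1. Stack: [18, 1]
BINARY_OP * → 18 * 1 = 18. Stack: [18]
STORE_FAST u → u=18. Stack: []
LOAD_FAST_LOAD_FAST m,u → push 14,18. Stack: [14, 18]
BINARY_OP + → 14 + 18 = 32. Stack: [32]
STORE_FAST u → u=32. Stack: []
LOAD_FAST x → push 11. Stack: [11]
LOAD_CONST → push 2. Stack: [11, 2]
BINARY_OP - → 11 - 2 = 9. Stack: [9]
LOAD_FAST u → push 32. Stack: [9, 32]
BINARY_OP ^ → 9 ^ 32 = 41. Stack: [41]
STORE_FAST v → v=41. Stack: []
LOAD_FAST v → push 41. Stack: [41]
RETURN_VALUE → return 41.

41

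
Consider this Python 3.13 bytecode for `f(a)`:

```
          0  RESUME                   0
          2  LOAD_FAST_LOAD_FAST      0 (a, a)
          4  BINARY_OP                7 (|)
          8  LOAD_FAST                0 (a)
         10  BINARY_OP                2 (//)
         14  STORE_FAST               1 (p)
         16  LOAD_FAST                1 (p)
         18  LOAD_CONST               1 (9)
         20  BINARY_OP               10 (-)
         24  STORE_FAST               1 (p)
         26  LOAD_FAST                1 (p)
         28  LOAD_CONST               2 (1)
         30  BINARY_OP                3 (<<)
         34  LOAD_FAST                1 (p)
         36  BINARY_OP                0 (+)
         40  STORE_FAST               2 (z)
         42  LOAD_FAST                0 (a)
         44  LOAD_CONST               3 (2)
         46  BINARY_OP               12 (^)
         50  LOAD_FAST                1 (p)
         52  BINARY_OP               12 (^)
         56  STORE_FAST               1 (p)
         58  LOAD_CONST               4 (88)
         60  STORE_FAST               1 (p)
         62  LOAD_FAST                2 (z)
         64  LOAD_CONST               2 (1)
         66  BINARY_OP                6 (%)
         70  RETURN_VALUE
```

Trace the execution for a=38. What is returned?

0

LOAD_FAST_LOAD_FAST a,a → push 38,38. Stack: [38, 38]
BINARY_OP | → 38 | 38 = 38. Stack: [38]
LOAD_FAST a → push 38. Stack: [38, 38]
BINARY_OP // → 38 // 38 = 1. Stack: [1]
STORE_FAST p → p=1. Stack: []
LOAD_FAST p → push 1. Stack: [1]
LOAD_CONST → push 9. Stack: [1, 9]
BINARY_OP - → 1 - 9 = -8. Stack: [-8]
STORE_FAST p → p=-8. Stack: []
LOAD_FAST p → push -8. Stack: [-8]
LOAD_CONST → push 1. Stack: [-8, 1]
BINARY_OP << → -8 << 1 = -16. Stack: [-16]
LOAD_FAST p → push -8. Stack: [-16, -8]
BINARY_OP + → -16 + -8 = -24. Stack: [-24]
STORE_FAST z → z=-24. Stack: []
LOAD_FAST a → push 38. Stack: [38]
LOAD_CONST → push 2. Stack: [38, 2]
BINARY_OP ^ → 38 ^ 2 = 36. Stack: [36]
LOAD_FAST p → push -8. Stack: [36, -8]
BINARY_OP ^ → 36 ^ -8 = -36. Stack: [-36]
STORE_FAST p → p=-36. Stack: []
LOAD_CONST → push 88. Stack: [88]
STORE_FAST p → p=88. Stack: []
LOAD_FAST z → push -24. Stack: [-24]
LOAD_CONST → push 1. Stack: [-24, 1]
BINARY_OP % → -24 % 1 = 0. Stack: [0]
RETURN_VALUE → return 0.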